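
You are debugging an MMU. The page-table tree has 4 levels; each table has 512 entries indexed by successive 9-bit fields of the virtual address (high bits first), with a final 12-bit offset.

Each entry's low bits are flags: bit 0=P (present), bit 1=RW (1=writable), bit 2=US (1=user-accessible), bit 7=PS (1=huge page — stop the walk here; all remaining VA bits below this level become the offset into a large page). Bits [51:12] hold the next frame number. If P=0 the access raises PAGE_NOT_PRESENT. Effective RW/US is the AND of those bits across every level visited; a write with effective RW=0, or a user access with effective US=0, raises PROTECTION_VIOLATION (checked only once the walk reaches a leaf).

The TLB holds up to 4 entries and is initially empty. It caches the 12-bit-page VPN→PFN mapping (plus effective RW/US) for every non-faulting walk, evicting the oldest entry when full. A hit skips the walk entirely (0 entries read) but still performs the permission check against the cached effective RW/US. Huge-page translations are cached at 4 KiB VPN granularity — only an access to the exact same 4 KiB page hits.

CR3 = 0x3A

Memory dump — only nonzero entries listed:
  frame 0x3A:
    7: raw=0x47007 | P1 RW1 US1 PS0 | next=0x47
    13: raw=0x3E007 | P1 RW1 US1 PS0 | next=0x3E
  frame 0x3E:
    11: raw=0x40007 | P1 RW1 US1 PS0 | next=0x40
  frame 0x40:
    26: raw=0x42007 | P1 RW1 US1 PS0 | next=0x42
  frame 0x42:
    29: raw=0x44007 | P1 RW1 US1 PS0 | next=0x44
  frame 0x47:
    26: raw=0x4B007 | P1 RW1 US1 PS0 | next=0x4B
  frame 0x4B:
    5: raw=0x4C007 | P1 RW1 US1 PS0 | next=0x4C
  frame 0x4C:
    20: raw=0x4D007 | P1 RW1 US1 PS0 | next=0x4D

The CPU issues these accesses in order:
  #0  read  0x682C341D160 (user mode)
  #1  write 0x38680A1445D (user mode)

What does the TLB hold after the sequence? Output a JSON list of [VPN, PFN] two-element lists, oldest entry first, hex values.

Walk each access:
#0 VA=0x682C341D160 (r,user):
  L0 @0x3A[13] → 0x3E007  P=1,RW=1,US=1,PS=0
  L1 @0x3E[11] → 0x40007  P=1,RW=1,US=1,PS=0
  L2 @0x40[26] → 0x42007  P=1,RW=1,US=1,PS=0
  L3 @0x42[29] → 0x44007  P=1,RW=1,US=1,PS=0
  → PA=0x44160  (4 entries read)
#1 VA=0x38680A1445D (w,user):
  L0 @0x3A[7] → 0x47007  P=1,RW=1,US=1,PS=0
  L1 @0x47[26] → 0x4B007  P=1,RW=1,US=1,PS=0
  L2 @0x4B[5] → 0x4C007  P=1,RW=1,US=1,PS=0
  L3 @0x4C[20] → 0x4D007  P=1,RW=1,US=1,PS=0
  → PA=0x4D45D  (4 entries read)

TLB: [["0x682C341D", "0x44"], ["0x38680A14", "0x4D"]]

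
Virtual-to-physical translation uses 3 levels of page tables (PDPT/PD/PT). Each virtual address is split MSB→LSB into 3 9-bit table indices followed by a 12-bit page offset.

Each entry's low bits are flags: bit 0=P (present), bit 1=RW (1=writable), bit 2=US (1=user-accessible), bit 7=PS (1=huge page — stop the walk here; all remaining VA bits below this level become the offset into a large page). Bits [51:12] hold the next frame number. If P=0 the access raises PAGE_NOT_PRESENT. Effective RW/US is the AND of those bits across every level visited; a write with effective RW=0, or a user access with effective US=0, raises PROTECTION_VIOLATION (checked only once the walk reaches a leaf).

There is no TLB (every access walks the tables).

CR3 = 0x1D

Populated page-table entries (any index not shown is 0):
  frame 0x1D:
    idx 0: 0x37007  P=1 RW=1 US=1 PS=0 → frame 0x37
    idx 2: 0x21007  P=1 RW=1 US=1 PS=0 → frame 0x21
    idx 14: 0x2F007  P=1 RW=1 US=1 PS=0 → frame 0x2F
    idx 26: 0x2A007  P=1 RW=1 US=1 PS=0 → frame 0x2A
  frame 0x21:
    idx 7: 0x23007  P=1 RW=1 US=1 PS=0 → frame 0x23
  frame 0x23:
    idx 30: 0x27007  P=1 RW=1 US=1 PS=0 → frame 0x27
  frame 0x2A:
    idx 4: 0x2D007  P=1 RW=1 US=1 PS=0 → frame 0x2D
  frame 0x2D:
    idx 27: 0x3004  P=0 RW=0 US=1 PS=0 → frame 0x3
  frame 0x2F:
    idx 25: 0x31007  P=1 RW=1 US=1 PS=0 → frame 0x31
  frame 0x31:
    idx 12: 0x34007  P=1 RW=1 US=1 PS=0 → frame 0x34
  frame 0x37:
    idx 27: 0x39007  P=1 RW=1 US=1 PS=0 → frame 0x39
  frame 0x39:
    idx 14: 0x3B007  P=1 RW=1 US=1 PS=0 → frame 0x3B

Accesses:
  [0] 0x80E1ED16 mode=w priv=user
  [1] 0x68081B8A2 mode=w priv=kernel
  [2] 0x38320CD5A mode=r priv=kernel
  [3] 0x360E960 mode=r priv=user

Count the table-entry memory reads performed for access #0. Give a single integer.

Per-access translation:
#0 VA=0x80E1ED16 (w,user):
  lvl0: tbl 0x1D, slot 2 ⇒ 0x21007 (P1/RW1/US1/PS0)
  lvl1: tbl 0x21, slot 7 ⇒ 0x23007 (P1/RW1/US1/PS0)
  lvl2: tbl 0x23, slot 30 ⇒ 0x27007 (P1/RW1/US1/PS0)
  ✓ 0x27D16  — 3 lookups
#1 VA=0x68081B8A2 (w,kernel):
  lvl0: tbl 0x1D, slot 26 ⇒ 0x2A007 (P1/RW1/US1/PS0)
  lvl1: tbl 0x2A, slot 4 ⇒ 0x2D007 (P1/RW1/US1/PS0)
  lvl2: tbl 0x2D, slot 27 ⇒ 0x3004 (P0/RW0/US1/PS0)
  ✗ PAGE_NOT_PRESENT  [3 reads]
#2 VA=0x38320CD5A (r,kernel):
  lvl0: tbl 0x1D, slot 14 ⇒ 0x2F007 (P1/RW1/US1/PS0)
  lvl1: tbl 0x2F, slot 25 ⇒ 0x31007 (P1/RW1/US1/PS0)
  lvl2: tbl 0x31, slot 12 ⇒ 0x34007 (P1/RW1/US1/PS0)
  ✓ 0x34D5A  — 3 lookups
#3 VA=0x360E960 (r,user):
  lvl0: tbl 0x1D, slot 0 ⇒ 0x37007 (P1/RW1/US1/PS0)
  lvl1: tbl 0x37, slot 27 ⇒ 0x39007 (P1/RW1/US1/PS0)
  lvl2: tbl 0x39, slot 14 ⇒ 0x3B007 (P1/RW1/US1/PS0)
  ✓ 0x3B960  — 3 lookups

Entries read for #0: 3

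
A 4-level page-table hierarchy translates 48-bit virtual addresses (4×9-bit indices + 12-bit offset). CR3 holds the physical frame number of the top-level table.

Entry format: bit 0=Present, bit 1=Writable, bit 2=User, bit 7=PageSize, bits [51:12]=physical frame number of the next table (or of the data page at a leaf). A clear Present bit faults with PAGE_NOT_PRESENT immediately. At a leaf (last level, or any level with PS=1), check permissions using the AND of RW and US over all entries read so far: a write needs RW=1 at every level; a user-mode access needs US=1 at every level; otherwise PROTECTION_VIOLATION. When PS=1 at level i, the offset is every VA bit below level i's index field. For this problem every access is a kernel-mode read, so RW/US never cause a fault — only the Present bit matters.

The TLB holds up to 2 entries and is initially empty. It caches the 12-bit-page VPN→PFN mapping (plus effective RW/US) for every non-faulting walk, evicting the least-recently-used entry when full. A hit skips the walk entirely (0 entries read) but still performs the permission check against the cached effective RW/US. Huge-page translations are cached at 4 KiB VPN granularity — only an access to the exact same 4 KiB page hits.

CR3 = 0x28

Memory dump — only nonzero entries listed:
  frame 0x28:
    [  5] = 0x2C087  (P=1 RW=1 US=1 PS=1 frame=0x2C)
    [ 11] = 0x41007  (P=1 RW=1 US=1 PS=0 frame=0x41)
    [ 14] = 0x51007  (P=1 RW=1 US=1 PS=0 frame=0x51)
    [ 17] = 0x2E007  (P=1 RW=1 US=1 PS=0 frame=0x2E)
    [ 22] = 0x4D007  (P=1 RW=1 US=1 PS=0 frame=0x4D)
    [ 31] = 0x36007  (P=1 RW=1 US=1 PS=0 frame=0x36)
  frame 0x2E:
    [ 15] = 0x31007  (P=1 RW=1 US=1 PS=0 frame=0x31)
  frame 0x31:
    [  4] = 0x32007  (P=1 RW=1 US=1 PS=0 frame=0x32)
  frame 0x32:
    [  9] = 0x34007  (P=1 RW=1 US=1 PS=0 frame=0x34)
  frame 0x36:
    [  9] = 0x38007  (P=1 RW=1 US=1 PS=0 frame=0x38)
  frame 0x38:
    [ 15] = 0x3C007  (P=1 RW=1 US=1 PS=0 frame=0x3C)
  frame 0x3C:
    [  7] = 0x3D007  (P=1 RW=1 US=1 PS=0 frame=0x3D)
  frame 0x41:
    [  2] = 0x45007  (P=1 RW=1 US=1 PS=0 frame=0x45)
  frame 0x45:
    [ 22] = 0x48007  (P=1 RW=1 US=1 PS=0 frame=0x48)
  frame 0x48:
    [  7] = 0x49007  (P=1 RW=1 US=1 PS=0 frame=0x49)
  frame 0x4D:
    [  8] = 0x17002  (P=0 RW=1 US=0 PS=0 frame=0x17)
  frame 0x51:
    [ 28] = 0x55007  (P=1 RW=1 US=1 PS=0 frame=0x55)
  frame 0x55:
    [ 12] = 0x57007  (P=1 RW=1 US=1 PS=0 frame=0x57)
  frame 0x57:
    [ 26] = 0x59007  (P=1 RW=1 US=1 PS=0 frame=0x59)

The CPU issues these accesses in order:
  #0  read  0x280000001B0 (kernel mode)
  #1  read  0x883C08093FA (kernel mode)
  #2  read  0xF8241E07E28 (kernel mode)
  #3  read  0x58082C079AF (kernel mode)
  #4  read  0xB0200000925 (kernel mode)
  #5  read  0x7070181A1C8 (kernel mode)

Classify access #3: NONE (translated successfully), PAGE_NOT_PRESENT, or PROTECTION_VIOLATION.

Walk each access:
#0 VA=0x280000001B0 (r,kernel):
  lvl0: tbl 0x28, slot 5 ⇒ 0x2C087 (P1/RW1/US1/PS1)
  → PA=0x2C1B0 (huge @L0)  (1 entries read)
#1 VA=0x883C08093FA (r,kernel):
  lvl0: tbl 0x28, slot 17 ⇒ 0x2E007 (P1/RW1/US1/PS0)
  lvl1: tbl 0x2E, slot 15 ⇒ 0x31007 (P1/RW1/US1/PS0)
  lvl2: tbl 0x31, slot 4 ⇒ 0x32007 (P1/RW1/US1/PS0)
  lvl3: tbl 0x32, slot 9 ⇒ 0x34007 (P1/RW1/US1/PS0)
  → PA=0x343FA  (4 entries read)
#2 VA=0xF8241E07E28 (r,kernel):
  lvl0: tbl 0x28, slot 31 ⇒ 0x36007 (P1/RW1/US1/PS0)
  lvl1: tbl 0x36, slot 9 ⇒ 0x38007 (P1/RW1/US1/PS0)
  lvl2: tbl 0x38, slot 15 ⇒ 0x3C007 (P1/RW1/US1/PS0)
  lvl3: tbl 0x3C, slot 7 ⇒ 0x3D007 (P1/RW1/US1/PS0)
  → PA=0x3DE28  (4 entries read)
#3 VA=0x58082C079AF (r,kernel):
  lvl0: tbl 0x28, slot 11 ⇒ 0x41007 (P1/RW1/US1/PS0)
  lvl1: tbl 0x41, slot 2 ⇒ 0x45007 (P1/RW1/US1/PS0)
  lvl2: tbl 0x45, slot 22 ⇒ 0x48007 (P1/RW1/US1/PS0)
  lvl3: tbl 0x48, slot 7 ⇒ 0x49007 (P1/RW1/US1/PS0)
  → PA=0x499AF  (4 entries read)
#4 VA=0xB0200000925 (r,kernel):
  lvl0: tbl 0x28, slot 22 ⇒ 0x4D007 (P1/RW1/US1/PS0)
  lvl1: tbl 0x4D, slot 8 ⇒ 0x17002 (P0/RW1/US0/PS0)
  → PAGE_NOT_PRESENT  (2 entries read)
#5 VA=0x7070181A1C8 (r,kernel):
  lvl0: tbl 0x28, slot 14 ⇒ 0x51007 (P1/RW1/US1/PS0)
  lvl1: tbl 0x51, slot 28 ⇒ 0x55007 (P1/RW1/US1/PS0)
  lvl2: tbl 0x55, slot 12 ⇒ 0x57007 (P1/RW1/US1/PS0)
  lvl3: tbl 0x57, slot 26 ⇒ 0x59007 (P1/RW1/US1/PS0)
  → PA=0x591C8  (4 entries read)

Access #3 fault: NONE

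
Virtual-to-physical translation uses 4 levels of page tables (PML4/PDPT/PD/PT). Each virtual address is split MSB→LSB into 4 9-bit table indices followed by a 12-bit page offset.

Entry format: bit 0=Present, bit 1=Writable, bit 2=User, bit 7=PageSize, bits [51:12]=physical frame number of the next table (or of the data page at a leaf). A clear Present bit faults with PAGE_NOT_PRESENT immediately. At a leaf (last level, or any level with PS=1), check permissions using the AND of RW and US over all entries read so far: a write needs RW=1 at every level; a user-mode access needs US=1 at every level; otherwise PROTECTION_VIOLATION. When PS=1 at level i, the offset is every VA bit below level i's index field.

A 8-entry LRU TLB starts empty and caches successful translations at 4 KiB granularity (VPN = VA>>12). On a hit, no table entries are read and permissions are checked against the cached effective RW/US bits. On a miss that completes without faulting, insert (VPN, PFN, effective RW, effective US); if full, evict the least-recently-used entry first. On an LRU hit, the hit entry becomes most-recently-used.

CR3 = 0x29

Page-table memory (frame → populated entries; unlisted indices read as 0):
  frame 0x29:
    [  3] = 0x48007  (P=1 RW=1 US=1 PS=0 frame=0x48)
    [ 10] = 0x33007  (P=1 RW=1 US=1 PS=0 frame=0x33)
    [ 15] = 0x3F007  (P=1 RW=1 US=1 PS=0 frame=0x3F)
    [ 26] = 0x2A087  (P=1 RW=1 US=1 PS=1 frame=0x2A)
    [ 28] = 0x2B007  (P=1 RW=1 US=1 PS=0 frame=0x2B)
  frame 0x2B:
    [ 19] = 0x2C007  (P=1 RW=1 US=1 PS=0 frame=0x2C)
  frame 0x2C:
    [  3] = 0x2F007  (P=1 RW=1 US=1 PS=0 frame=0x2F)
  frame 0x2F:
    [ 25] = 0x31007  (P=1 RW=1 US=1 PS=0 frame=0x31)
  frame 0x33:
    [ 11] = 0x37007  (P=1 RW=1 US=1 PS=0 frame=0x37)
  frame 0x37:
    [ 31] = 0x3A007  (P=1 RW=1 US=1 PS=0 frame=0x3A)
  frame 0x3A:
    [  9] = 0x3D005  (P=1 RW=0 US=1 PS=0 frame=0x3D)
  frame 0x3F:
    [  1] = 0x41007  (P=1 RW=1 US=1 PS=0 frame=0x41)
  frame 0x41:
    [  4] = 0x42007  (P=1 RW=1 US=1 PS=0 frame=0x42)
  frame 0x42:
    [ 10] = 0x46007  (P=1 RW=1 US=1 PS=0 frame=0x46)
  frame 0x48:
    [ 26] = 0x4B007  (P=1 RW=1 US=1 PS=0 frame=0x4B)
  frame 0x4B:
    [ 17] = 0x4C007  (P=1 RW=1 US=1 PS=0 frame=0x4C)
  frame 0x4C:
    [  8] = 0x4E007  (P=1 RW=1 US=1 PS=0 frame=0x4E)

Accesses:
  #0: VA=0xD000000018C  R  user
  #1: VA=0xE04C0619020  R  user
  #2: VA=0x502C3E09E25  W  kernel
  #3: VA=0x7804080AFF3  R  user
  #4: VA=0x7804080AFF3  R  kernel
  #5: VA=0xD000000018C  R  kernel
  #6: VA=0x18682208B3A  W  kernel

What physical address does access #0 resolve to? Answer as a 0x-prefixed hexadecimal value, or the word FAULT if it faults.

Trace:
#0 VA=0xD000000018C (r,user):
  lvl0: tbl 0x29, slot 26 ⇒ 0x2A087 (P1/RW1/US1/PS1)
  ✓ 0x2A18C (huge @L0)  — 1 lookups
#1 VA=0xE04C0619020 (r,user):
  lvl0: tbl 0x29, slot 28 ⇒ 0x2B007 (P1/RW1/US1/PS0)
  lvl1: tbl 0x2B, slot 19 ⇒ 0x2C007 (P1/RW1/US1/PS0)
  lvl2: tbl 0x2C, slot 3 ⇒ 0x2F007 (P1/RW1/US1/PS0)
  lvl3: tbl 0x2F, slot 25 ⇒ 0x31007 (P1/RW1/US1/PS0)
  ✓ 0x31020  — 4 lookups
#2 VA=0x502C3E09E25 (w,kernel):
  lvl0: tbl 0x29, slot 10 ⇒ 0x33007 (P1/RW1/US1/PS0)
  lvl1: tbl 0x33, slot 11 ⇒ 0x37007 (P1/RW1/US1/PS0)
  lvl2: tbl 0x37, slot 31 ⇒ 0x3A007 (P1/RW1/US1/PS0)
  lvl3: tbl 0x3A, slot 9 ⇒ 0x3D005 (P1/RW0/US1/PS0)
  ⇒ fault: PROTECTION_VIOLATION  — 4 lookups
#3 VA=0x7804080AFF3 (r,user):
  lvl0: tbl 0x29, slot 15 ⇒ 0x3F007 (P1/RW1/US1/PS0)
  lvl1: tbl 0x3F, slot 1 ⇒ 0x41007 (P1/RW1/US1/PS0)
  lvl2: tbl 0x41, slot 4 ⇒ 0x42007 (P1/RW1/US1/PS0)
  lvl3: tbl 0x42, slot 10 ⇒ 0x46007 (P1/RW1/US1/PS0)
  ✓ 0x46FF3  — 4 lookups
#4 VA=0x7804080AFF3 (r,kernel):
  TLB hit vpn=0x7804080A → PA=0x46FF3
#5 VA=0xD000000018C (r,kernel):
  TLB hit vpn=0xD0000000 → PA=0x2A18C
#6 VA=0x18682208B3A (w,kernel):
  lvl0: tbl 0x29, slot 3 ⇒ 0x48007 (P1/RW1/US1/PS0)
  lvl1: tbl 0x48, slot 26 ⇒ 0x4B007 (P1/RW1/US1/PS0)
  lvl2: tbl 0x4B, slot 17 ⇒ 0x4C007 (P1/RW1/US1/PS0)
  lvl3: tbl 0x4C, slot 8 ⇒ 0x4E007 (P1/RW1/US1/PS0)
  ✓ 0x4EB3A  — 4 lookups

Access #0 PA: 0x2A18C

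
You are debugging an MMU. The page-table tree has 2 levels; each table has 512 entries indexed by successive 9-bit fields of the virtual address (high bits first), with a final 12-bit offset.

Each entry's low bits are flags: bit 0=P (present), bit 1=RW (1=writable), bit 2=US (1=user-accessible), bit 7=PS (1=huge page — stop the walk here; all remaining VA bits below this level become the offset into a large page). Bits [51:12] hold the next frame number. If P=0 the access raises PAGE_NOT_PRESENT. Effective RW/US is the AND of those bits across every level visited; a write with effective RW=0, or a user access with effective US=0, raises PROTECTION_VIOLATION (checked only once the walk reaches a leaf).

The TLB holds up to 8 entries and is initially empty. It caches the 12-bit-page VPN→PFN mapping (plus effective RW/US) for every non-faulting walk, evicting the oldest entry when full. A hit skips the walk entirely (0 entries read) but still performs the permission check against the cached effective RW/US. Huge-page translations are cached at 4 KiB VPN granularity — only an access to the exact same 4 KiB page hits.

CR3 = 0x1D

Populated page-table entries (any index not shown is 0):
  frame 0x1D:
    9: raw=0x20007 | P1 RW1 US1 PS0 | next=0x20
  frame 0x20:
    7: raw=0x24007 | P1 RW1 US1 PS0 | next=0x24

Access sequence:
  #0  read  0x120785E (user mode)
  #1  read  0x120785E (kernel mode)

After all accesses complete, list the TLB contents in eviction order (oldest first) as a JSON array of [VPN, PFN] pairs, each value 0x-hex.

Per-access translation:
#0 VA=0x120785E (r,user):
  lvl0: tbl 0x1D, slot 9 ⇒ 0x20007 (P1/RW1/US1/PS0)
  lvl1: tbl 0x20, slot 7 ⇒ 0x24007 (P1/RW1/US1/PS0)
  → PA=0x2485E  (2 entries read)
#1 VA=0x120785E (r,kernel):
  TLB hit vpn=0x1207 → PA=0x2485E

TLB: [["0x1207", "0x24"]]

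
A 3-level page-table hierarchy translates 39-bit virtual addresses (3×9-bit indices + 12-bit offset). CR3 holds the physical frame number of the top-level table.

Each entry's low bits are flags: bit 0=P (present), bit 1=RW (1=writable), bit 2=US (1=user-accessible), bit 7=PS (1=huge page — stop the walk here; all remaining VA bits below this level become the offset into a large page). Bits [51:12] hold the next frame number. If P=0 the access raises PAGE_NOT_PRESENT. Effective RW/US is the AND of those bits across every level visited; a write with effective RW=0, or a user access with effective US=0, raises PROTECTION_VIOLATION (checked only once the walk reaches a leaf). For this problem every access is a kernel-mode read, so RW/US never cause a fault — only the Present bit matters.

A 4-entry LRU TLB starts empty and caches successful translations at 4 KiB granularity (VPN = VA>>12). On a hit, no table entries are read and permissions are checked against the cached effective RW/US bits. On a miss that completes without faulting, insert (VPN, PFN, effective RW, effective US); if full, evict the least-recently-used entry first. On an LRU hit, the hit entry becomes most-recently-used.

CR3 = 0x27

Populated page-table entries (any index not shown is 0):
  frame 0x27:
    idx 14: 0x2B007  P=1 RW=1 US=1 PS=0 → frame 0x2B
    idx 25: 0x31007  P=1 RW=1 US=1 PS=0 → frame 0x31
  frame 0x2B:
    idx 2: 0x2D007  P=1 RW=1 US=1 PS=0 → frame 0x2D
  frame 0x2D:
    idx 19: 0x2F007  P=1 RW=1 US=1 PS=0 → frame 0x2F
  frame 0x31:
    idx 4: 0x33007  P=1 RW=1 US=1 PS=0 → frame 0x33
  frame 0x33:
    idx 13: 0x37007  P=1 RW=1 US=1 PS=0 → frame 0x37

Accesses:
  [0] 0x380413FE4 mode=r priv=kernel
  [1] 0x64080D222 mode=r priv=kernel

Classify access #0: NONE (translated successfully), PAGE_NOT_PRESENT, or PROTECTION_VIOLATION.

Per-access translation:
#0 VA=0x380413FE4 (r,kernel):
  lvl0: tbl 0x27, slot 14 ⇒ 0x2B007 (P1/RW1/US1/PS0)
  lvl1: tbl 0x2B, slot 2 ⇒ 0x2D007 (P1/RW1/US1/PS0)
  lvl2: tbl 0x2D, slot 19 ⇒ 0x2F007 (P1/RW1/US1/PS0)
  ✓ 0x2FFE4  — 3 lookups
#1 VA=0x64080D222 (r,kernel):
  lvl0: tbl 0x27, slot 25 ⇒ 0x31007 (P1/RW1/US1/PS0)
  lvl1: tbl 0x31, slot 4 ⇒ 0x33007 (P1/RW1/US1/PS0)
  lvl2: tbl 0x33, slot 13 ⇒ 0x37007 (P1/RW1/US1/PS0)
  ✓ 0x37222  — 3 lookups

Access #0 fault: NONE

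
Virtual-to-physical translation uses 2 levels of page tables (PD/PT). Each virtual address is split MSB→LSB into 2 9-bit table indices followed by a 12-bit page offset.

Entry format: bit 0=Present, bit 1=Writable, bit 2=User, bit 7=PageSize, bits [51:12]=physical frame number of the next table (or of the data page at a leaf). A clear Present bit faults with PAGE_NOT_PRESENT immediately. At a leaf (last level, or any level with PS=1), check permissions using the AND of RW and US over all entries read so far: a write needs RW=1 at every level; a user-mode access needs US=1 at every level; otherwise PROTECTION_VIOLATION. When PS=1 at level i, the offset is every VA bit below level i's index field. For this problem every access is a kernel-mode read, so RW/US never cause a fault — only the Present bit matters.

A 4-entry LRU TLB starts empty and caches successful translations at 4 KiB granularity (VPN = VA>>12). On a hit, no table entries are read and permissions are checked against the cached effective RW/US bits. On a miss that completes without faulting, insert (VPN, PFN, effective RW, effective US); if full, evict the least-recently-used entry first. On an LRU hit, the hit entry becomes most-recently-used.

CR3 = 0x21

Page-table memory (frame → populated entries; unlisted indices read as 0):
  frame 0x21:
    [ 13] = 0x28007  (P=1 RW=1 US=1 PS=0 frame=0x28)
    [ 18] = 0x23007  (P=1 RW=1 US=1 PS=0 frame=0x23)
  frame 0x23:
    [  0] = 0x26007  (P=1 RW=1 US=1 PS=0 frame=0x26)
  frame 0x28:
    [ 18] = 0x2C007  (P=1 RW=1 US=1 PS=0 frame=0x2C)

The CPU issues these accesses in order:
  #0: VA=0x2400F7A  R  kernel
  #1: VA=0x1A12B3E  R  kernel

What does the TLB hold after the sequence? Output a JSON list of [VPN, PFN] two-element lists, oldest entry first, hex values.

Walk each access:
#0 VA=0x2400F7A (r,kernel):
  L0 @0x21[18] → 0x23007  P=1,RW=1,US=1,PS=0
  L1 @0x23[0] → 0x26007  P=1,RW=1,US=1,PS=0
  → PA=0x26F7A  (2 entries read)
#1 VA=0x1A12B3E (r,kernel):
  L0 @0x21[13] → 0x28007  P=1,RW=1,US=1,PS=0
  L1 @0x28[18] → 0x2C007  P=1,RW=1,US=1,PS=0
  → PA=0x2CB3E  (2 entries read)

TLB: [["0x2400", "0x26"], ["0x1A12", "0x2C"]]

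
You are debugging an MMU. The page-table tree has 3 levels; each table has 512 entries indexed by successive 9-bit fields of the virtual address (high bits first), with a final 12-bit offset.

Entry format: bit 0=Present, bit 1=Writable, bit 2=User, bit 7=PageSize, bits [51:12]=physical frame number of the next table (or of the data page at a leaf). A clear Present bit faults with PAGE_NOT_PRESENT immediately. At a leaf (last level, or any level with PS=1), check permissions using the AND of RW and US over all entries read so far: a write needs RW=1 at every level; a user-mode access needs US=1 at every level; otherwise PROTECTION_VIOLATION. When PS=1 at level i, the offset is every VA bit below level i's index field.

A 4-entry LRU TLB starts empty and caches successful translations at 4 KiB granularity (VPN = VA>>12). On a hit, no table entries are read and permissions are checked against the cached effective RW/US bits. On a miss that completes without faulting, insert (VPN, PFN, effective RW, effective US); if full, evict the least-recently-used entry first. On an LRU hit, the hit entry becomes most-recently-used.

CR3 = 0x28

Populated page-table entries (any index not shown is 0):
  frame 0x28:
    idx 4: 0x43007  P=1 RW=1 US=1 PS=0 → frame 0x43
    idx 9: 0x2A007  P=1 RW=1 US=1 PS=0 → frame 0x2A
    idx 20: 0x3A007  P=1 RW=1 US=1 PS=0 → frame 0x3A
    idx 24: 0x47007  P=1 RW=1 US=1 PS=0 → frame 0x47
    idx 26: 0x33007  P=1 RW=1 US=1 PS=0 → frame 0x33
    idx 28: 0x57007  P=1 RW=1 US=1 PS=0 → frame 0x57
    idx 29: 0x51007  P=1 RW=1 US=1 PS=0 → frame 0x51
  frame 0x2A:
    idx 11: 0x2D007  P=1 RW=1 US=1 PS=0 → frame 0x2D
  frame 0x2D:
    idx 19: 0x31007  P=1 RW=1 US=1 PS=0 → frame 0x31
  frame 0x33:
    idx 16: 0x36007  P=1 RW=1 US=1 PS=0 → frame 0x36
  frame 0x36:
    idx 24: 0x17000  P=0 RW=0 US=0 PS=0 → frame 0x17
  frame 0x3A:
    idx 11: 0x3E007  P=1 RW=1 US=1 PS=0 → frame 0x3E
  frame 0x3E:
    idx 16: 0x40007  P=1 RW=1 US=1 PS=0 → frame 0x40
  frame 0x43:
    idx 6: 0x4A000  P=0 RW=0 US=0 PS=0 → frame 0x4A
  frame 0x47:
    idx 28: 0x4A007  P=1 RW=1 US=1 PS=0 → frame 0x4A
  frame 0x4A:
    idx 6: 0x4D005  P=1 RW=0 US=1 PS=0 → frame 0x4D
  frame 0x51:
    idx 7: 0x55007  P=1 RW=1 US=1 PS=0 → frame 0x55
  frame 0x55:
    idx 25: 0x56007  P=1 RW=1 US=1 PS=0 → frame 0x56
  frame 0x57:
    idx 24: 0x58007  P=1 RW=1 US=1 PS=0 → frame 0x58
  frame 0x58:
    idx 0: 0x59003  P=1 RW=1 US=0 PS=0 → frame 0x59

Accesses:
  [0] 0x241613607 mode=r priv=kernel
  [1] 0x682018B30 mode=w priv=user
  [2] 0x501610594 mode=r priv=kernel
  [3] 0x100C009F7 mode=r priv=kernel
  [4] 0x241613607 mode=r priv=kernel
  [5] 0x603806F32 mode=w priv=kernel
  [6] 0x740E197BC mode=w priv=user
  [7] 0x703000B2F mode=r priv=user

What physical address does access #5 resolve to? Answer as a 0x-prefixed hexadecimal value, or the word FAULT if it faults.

Trace:
#0 VA=0x241613607 (r,kernel):
  L0 @0x28[9] → 0x2A007  P=1,RW=1,US=1,PS=0
  L1 @0x2A[11] → 0x2D007  P=1,RW=1,US=1,PS=0
  L2 @0x2D[19] → 0x31007  P=1,RW=1,US=1,PS=0
  ⇒ phys 0x31607  [3 reads]
#1 VA=0x682018B30 (w,user):
  L0 @0x28[26] → 0x33007  P=1,RW=1,US=1,PS=0
  L1 @0x33[16] → 0x36007  P=1,RW=1,US=1,PS=0
  L2 @0x36[24] → 0x17000  P=0,RW=0,US=0,PS=0
  → PAGE_NOT_PRESENT  (3 entries read)
#2 VA=0x501610594 (r,kernel):
  L0 @0x28[20] → 0x3A007  P=1,RW=1,US=1,PS=0
  L1 @0x3A[11] → 0x3E007  P=1,RW=1,US=1,PS=0
  L2 @0x3E[16] → 0x40007  P=1,RW=1,US=1,PS=0
  ⇒ phys 0x40594  [3 reads]
#3 VA=0x100C009F7 (r,kernel):
  L0 @0x28[4] → 0x43007  P=1,RW=1,US=1,PS=0
  L1 @0x43[6] → 0x4A000  P=0,RW=0,US=0,PS=0
  → PAGE_NOT_PRESENT  (2 entries read)
#4 VA=0x241613607 (r,kernel):
  TLB hit vpn=0x241613 → PA=0x31607
#5 VA=0x603806F32 (w,kernel):
  L0 @0x28[24] → 0x47007  P=1,RW=1,US=1,PS=0
  L1 @0x47[28] → 0x4A007  P=1,RW=1,US=1,PS=0
  L2 @0x4A[6] → 0x4D005  P=1,RW=0,US=1,PS=0
  → PROTECTION_VIOLATION  (3 entries read)
#6 VA=0x740E197BC (w,user):
  L0 @0x28[29] → 0x51007  P=1,RW=1,US=1,PS=0
  L1 @0x51[7] → 0x55007  P=1,RW=1,US=1,PS=0
  L2 @0x55[25] → 0x56007  P=1,RW=1,US=1,PS=0
  ⇒ phys 0x567BC  [3 reads]
#7 VA=0x703000B2F (r,user):
  L0 @0x28[28] → 0x57007  P=1,RW=1,US=1,PS=0
  L1 @0x57[24] → 0x58007  P=1,RW=1,US=1,PS=0
  L2 @0x58[0] → 0x59003  P=1,RW=1,US=0,PS=0
  → PROTECTION_VIOLATION  (3 entries read)

Access #5 PA: FAULT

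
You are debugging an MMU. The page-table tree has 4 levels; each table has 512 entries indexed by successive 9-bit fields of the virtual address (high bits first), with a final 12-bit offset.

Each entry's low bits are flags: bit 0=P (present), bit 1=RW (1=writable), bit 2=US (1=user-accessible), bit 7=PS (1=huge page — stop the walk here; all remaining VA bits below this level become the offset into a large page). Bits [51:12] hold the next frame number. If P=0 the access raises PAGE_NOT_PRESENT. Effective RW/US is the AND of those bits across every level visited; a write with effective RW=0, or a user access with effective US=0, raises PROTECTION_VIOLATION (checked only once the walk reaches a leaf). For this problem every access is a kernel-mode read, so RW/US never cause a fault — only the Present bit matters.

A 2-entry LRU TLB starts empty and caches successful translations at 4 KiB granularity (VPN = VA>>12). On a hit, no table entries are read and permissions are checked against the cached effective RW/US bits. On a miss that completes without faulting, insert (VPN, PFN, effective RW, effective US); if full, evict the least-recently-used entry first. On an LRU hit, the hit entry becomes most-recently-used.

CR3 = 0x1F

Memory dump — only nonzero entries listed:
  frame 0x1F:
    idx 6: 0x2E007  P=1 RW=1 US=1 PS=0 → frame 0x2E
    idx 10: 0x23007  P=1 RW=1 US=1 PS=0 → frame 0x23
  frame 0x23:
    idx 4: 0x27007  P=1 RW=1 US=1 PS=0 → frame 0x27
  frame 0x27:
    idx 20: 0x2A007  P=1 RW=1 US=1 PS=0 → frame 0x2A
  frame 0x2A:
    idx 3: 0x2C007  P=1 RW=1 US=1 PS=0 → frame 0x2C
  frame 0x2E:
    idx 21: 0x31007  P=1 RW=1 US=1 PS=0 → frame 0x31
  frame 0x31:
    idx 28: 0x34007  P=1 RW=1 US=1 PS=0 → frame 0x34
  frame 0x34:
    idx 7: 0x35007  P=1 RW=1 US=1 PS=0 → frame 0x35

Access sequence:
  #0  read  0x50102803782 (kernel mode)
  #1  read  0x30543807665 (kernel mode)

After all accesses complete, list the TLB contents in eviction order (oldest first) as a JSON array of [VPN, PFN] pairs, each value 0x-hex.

Trace:
#0 VA=0x50102803782 (r,kernel):
  L0 @0x1F[10] → 0x23007  P=1,RW=1,US=1,PS=0
  L1 @0x23[4] → 0x27007  P=1,RW=1,US=1,PS=0
  L2 @0x27[20] → 0x2A007  P=1,RW=1,US=1,PS=0
  L3 @0x2A[3] → 0x2C007  P=1,RW=1,US=1,PS=0
  → PA=0x2C782  (4 entries read)
#1 VA=0x30543807665 (r,kernel):
  L0 @0x1F[6] → 0x2E007  P=1,RW=1,US=1,PS=0
  L1 @0x2E[21] → 0x31007  P=1,RW=1,US=1,PS=0
  L2 @0x31[28] → 0x34007  P=1,RW=1,US=1,PS=0
  L3 @0x34[7] → 0x35007  P=1,RW=1,US=1,PS=0
  → PA=0x35665  (4 entries read)

TLB: [["0x50102803", "0x2C"], ["0x30543807", "0x35"]]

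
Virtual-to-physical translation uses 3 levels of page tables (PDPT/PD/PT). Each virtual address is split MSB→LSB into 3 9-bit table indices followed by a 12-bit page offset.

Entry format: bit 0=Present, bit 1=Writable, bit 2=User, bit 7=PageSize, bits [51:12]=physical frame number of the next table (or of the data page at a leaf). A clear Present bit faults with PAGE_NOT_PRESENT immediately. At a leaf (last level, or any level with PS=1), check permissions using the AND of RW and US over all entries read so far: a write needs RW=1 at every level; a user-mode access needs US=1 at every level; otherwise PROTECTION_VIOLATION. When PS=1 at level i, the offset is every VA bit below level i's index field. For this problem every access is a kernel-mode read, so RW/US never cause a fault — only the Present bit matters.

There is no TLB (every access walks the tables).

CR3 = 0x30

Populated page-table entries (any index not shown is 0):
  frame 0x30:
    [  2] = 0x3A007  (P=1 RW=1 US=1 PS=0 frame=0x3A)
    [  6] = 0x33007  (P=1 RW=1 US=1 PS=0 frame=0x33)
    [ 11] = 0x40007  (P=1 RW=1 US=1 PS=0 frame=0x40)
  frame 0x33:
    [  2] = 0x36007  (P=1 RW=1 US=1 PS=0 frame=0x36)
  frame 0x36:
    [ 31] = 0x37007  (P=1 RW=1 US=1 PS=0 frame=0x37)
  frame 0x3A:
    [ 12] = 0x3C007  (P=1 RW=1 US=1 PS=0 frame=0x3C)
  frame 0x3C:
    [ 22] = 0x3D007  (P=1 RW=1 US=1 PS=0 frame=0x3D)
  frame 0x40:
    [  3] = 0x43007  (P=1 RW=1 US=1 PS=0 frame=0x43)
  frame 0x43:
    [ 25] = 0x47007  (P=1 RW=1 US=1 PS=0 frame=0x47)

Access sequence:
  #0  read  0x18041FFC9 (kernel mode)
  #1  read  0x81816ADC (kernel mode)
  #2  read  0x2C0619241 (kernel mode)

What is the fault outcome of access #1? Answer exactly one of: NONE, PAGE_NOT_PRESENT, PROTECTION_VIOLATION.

Per-access translation:
#0 VA=0x18041FFC9 (r,kernel):
  L0: frame=0x30 idx=6 entry=0x33007 [P=1 RW=1 US=1 PS=0]
  L1: frame=0x33 idx=2 entry=0x36007 [P=1 RW=1 US=1 PS=0]
  L2: frame=0x36 idx=31 entry=0x37007 [P=1 RW=1 US=1 PS=0]
  → PA=0x37FC9  (3 entries read)
#1 VA=0x81816ADC (r,kernel):
  L0: frame=0x30 idx=2 entry=0x3A007 [P=1 RW=1 US=1 PS=0]
  L1: frame=0x3A idx=12 entry=0x3C007 [P=1 RW=1 US=1 PS=0]
  L2: frame=0x3C idx=22 entry=0x3D007 [P=1 RW=1 US=1 PS=0]
  → PA=0x3DADC  (3 entries read)
#2 VA=0x2C0619241 (r,kernel):
  L0: frame=0x30 idx=11 entry=0x40007 [P=1 RW=1 US=1 PS=0]
  L1: frame=0x40 idx=3 entry=0x43007 [P=1 RW=1 US=1 PS=0]
  L2: frame=0x43 idx=25 entry=0x47007 [P=1 RW=1 US=1 PS=0]
  → PA=0x47241  (3 entries read)

Access #1 fault: NONE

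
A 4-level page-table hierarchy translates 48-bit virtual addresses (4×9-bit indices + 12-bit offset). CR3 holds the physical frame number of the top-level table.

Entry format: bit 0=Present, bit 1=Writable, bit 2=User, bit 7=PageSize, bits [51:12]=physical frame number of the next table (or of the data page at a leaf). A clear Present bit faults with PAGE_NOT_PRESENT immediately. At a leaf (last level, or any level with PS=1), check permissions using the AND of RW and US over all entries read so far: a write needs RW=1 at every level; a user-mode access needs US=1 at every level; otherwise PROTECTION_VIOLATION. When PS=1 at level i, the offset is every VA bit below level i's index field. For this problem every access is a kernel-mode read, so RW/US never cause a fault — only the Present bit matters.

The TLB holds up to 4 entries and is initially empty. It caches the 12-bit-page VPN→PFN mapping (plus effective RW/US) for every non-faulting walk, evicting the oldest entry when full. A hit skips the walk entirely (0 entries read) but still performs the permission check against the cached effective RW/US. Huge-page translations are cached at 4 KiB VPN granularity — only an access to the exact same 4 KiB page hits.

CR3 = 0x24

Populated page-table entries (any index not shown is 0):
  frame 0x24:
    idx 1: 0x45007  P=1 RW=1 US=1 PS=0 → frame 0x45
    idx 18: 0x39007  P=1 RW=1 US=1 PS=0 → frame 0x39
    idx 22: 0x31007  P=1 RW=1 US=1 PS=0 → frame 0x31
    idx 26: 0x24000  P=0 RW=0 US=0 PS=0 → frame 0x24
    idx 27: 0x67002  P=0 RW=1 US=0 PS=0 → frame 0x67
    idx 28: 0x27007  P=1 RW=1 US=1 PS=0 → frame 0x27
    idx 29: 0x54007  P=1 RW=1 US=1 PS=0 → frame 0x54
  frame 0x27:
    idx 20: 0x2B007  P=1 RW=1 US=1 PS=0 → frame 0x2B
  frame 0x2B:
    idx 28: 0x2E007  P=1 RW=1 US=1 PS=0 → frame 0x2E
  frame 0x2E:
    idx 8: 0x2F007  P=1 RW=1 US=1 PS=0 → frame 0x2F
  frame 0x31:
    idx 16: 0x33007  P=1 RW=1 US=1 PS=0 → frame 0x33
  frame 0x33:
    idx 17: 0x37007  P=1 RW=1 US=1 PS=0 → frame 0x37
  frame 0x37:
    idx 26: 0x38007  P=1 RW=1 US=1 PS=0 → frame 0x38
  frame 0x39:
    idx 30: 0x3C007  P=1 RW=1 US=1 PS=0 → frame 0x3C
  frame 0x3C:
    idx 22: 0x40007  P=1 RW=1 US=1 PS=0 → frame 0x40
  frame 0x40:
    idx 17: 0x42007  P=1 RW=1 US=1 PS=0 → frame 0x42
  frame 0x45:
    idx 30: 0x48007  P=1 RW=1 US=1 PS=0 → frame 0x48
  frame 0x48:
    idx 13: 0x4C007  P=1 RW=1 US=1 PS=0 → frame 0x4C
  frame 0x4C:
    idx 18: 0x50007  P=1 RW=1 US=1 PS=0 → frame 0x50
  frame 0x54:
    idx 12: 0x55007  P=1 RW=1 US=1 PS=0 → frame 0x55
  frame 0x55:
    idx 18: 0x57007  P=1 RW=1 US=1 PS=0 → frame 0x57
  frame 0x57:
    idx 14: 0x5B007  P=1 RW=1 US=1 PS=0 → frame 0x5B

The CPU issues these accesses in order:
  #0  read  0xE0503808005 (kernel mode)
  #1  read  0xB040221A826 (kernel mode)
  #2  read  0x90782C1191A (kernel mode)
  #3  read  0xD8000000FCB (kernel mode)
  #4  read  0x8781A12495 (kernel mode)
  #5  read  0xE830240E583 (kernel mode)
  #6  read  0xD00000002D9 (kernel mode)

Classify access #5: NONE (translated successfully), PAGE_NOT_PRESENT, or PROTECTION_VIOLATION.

Trace:
#0 VA=0xE0503808005 (r,kernel):
  L0: frame=0x24 idx=28 entry=0x27007 [P=1 RW=1 US=1 PS=0]
  L1: frame=0x27 idx=20 entry=0x2B007 [P=1 RW=1 US=1 PS=0]
  L2: frame=0x2B idx=28 entry=0x2E007 [P=1 RW=1 US=1 PS=0]
  L3: frame=0x2E idx=8 entry=0x2F007 [P=1 RW=1 US=1 PS=0]
  ✓ 0x2F005  — 4 lookups
#1 VA=0xB040221A826 (r,kernel):
  L0: frame=0x24 idx=22 entry=0x31007 [P=1 RW=1 US=1 PS=0]
  L1: frame=0x31 idx=16 entry=0x33007 [P=1 RW=1 US=1 PS=0]
  L2: frame=0x33 idx=17 entry=0x37007 [P=1 RW=1 US=1 PS=0]
  L3: frame=0x37 idx=26 entry=0x38007 [P=1 RW=1 US=1 PS=0]
  ✓ 0x38826  — 4 lookups
#2 VA=0x90782C1191A (r,kernel):
  L0: frame=0x24 idx=18 entry=0x39007 [P=1 RW=1 US=1 PS=0]
  L1: frame=0x39 idx=30 entry=0x3C007 [P=1 RW=1 US=1 PS=0]
  L2: frame=0x3C idx=22 entry=0x40007 [P=1 RW=1 US=1 PS=0]
  L3: frame=0x40 idx=17 entry=0x42007 [P=1 RW=1 US=1 PS=0]
  ✓ 0x4291A  — 4 lookups
#3 VA=0xD8000000FCB (r,kernel):
  L0: frame=0x24 idx=27 entry=0x67002 [P=0 RW=1 US=0 PS=0]
  ✗ PAGE_NOT_PRESENT  [1 reads]
#4 VA=0x8781A12495 (r,kernel):
  L0: frame=0x24 idx=1 entry=0x45007 [P=1 RW=1 US=1 PS=0]
  L1: frame=0x45 idx=30 entry=0x48007 [P=1 RW=1 US=1 PS=0]
  L2: frame=0x48 idx=13 entry=0x4C007 [P=1 RW=1 US=1 PS=0]
  L3: frame=0x4C idx=18 entry=0x50007 [P=1 RW=1 US=1 PS=0]
  ✓ 0x50495  — 4 lookups
#5 VA=0xE830240E583 (r,kernel):
  L0: frame=0x24 idx=29 entry=0x54007 [P=1 RW=1 US=1 PS=0]
  L1: frame=0x54 idx=12 entry=0x55007 [P=1 RW=1 US=1 PS=0]
  L2: frame=0x55 idx=18 entry=0x57007 [P=1 RW=1 US=1 PS=0]
  L3: frame=0x57 idx=14 entry=0x5B007 [P=1 RW=1 US=1 PS=0]
  ✓ 0x5B583  — 4 lookups
#6 VA=0xD00000002D9 (r,kernel):
  L0: frame=0x24 idx=26 entry=0x24000 [P=0 RW=0 US=0 PS=0]
  ✗ PAGE_NOT_PRESENT  [1 reads]

Access #5 fault: NONE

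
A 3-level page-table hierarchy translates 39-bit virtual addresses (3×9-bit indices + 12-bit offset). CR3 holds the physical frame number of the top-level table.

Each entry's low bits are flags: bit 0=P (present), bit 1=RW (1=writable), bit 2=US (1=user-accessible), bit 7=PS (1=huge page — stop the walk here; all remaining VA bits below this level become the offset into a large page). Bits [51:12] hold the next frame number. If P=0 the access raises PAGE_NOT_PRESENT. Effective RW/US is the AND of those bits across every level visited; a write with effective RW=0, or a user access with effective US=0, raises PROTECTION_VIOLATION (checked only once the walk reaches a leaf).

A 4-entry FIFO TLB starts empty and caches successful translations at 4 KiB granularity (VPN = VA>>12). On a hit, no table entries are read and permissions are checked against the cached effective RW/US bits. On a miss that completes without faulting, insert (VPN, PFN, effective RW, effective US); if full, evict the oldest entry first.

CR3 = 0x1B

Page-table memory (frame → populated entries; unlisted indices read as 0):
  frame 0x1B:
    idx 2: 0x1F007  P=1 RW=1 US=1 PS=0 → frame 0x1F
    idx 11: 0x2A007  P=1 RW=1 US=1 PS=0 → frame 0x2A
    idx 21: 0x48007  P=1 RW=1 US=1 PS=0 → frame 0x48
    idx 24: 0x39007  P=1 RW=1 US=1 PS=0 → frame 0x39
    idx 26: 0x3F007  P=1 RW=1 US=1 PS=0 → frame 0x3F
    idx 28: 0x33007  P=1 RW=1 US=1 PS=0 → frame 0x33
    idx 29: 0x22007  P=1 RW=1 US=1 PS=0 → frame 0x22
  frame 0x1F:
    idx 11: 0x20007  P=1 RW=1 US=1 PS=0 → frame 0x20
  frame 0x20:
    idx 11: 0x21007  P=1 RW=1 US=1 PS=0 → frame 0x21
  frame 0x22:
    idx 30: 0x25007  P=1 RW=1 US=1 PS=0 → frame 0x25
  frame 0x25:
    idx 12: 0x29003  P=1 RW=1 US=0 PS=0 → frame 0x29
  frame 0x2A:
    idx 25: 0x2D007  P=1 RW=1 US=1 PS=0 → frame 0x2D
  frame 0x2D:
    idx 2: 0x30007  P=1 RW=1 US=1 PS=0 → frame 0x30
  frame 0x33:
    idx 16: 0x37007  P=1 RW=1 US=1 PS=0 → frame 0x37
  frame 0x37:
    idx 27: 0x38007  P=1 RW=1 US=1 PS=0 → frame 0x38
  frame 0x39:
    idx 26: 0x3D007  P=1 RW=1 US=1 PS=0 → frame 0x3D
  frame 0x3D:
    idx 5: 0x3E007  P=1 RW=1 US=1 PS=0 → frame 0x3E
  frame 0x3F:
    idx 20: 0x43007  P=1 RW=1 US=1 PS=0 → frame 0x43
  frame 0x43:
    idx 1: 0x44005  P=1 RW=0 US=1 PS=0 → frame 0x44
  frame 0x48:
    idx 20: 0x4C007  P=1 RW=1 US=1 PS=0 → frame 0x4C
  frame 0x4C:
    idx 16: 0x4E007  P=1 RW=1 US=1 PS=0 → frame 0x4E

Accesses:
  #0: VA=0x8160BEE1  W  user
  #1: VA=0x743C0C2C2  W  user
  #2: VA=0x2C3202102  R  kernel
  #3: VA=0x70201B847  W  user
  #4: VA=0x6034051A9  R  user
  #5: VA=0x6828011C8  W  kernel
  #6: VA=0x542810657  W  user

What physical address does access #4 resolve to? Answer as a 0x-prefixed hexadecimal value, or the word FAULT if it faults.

Walk each access:
#0 VA=0x8160BEE1 (w,user):
  L0 @0x1B[2] → 0x1F007  P=1,RW=1,US=1,PS=0
  L1 @0x1F[11] → 0x20007  P=1,RW=1,US=1,PS=0
  L2 @0x20[11] → 0x21007  P=1,RW=1,US=1,PS=0
  ✓ 0x21EE1  — 3 lookups
#1 VA=0x743C0C2C2 (w,user):
  L0 @0x1B[29] → 0x22007  P=1,RW=1,US=1,PS=0
  L1 @0x22[30] → 0x25007  P=1,RW=1,US=1,PS=0
  L2 @0x25[12] → 0x29003  P=1,RW=1,US=0,PS=0
  ⇒ fault: PROTECTION_VIOLATION  — 3 lookups
#2 VA=0x2C3202102 (r,kernel):
  L0 @0x1B[11] → 0x2A007  P=1,RW=1,US=1,PS=0
  L1 @0x2A[25] → 0x2D007  P=1,RW=1,US=1,PS=0
  L2 @0x2D[2] → 0x30007  P=1,RW=1,US=1,PS=0
  ✓ 0x30102  — 3 lookups
#3 VA=0x70201B847 (w,user):
  L0 @0x1B[28] → 0x33007  P=1,RW=1,US=1,PS=0
  L1 @0x33[16] → 0x37007  P=1,RW=1,US=1,PS=0
  L2 @0x37[27] → 0x38007  P=1,RW=1,US=1,PS=0
  ✓ 0x38847  — 3 lookups
#4 VA=0x6034051A9 (r,user):
  L0 @0x1B[24] → 0x39007  P=1,RW=1,US=1,PS=0
  L1 @0x39[26] → 0x3D007  P=1,RW=1,US=1,PS=0
  L2 @0x3D[5] → 0x3E007  P=1,RW=1,US=1,PS=0
  ✓ 0x3E1A9  — 3 lookups
#5 VA=0x6828011C8 (w,kernel):
  L0 @0x1B[26] → 0x3F007  P=1,RW=1,US=1,PS=0
  L1 @0x3F[20] → 0x43007  P=1,RW=1,US=1,PS=0
  L2 @0x43[1] → 0x44005  P=1,RW=0,US=1,PS=0
  ⇒ fault: PROTECTION_VIOLATION  — 3 lookups
#6 VA=0x542810657 (w,user):
  L0 @0x1B[21] → 0x48007  P=1,RW=1,US=1,PS=0
  L1 @0x48[20] → 0x4C007  P=1,RW=1,US=1,PS=0
  L2 @0x4C[16] → 0x4E007  P=1,RW=1,US=1,PS=0
  ✓ 0x4E657  — 3 lookups

Access #4 PA: 0x3E1A9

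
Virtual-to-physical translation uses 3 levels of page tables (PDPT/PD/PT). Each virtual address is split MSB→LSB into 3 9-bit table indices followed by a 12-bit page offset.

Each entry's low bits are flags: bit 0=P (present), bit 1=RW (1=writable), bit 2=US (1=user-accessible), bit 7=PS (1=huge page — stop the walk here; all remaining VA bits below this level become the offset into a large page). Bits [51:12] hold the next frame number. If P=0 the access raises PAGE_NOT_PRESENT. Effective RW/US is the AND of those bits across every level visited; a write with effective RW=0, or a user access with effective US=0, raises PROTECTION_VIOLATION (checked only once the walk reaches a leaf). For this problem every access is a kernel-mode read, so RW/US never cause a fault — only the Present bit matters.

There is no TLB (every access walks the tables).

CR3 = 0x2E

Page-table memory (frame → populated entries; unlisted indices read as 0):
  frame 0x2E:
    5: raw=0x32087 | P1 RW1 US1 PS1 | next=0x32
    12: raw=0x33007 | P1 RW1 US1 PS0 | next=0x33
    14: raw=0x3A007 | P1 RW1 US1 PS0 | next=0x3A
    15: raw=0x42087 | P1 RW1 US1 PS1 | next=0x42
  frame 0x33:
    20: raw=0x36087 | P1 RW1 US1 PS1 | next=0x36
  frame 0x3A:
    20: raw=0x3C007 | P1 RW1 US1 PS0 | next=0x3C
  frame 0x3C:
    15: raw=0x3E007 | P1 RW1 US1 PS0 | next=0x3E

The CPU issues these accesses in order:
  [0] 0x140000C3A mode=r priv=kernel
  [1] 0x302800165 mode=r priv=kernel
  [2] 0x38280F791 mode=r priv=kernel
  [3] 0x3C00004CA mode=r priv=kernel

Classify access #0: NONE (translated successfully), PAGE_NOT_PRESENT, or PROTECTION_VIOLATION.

Per-access translation:
#0 VA=0x140000C3A (r,kernel):
  L0: frame=0x2E idx=5 entry=0x32087 [P=1 RW=1 US=1 PS=1]
  ✓ 0x32C3A (huge @L0)  — 1 lookups
#1 VA=0x302800165 (r,kernel):
  L0: frame=0x2E idx=12 entry=0x33007 [P=1 RW=1 US=1 PS=0]
  L1: frame=0x33 idx=20 entry=0x36087 [P=1 RW=1 US=1 PS=1]
  ✓ 0x36165 (huge @L1)  — 2 lookups
#2 VA=0x38280F791 (r,kernel):
  L0: frame=0x2E idx=14 entry=0x3A007 [P=1 RW=1 US=1 PS=0]
  L1: frame=0x3A idx=20 entry=0x3C007 [P=1 RW=1 US=1 PS=0]
  L2: frame=0x3C idx=15 entry=0x3E007 [P=1 RW=1 US=1 PS=0]
  ✓ 0x3E791  — 3 lookups
#3 VA=0x3C00004CA (r,kernel):
  L0: frame=0x2E idx=15 entry=0x42087 [P=1 RW=1 US=1 PS=1]
  ✓ 0x424CA (huge @L0)  — 1 lookups

Access #0 fault: NONE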